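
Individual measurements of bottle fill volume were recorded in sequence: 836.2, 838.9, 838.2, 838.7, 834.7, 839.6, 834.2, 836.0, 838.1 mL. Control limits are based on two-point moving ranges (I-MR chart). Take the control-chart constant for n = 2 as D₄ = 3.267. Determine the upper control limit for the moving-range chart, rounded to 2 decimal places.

Moving ranges: 2.7, 0.7, 0.5, 4.0, 4.9, 5.4, 1.8, 2.1; M̄R̄ = 22.1000 / 8 = 2.7625
UCL_MR = D₄·M̄R̄ = 3.267 × 2.7625 = 9.0251

9.03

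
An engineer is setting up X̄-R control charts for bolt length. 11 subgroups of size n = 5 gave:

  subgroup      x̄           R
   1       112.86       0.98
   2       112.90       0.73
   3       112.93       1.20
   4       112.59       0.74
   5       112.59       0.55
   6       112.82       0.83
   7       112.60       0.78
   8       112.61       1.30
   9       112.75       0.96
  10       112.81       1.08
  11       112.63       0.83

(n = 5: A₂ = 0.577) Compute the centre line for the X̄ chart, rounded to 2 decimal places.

112.74

X̄̄ = (112.86 + 112.90 + 112.93 + 112.59 + 112.59 + 112.82 + 112.60 + 112.61 + 112.75 + 112.81 + 112.63) / 11 = 1240.0900 / 11 = 112.7355
CL = X̄̄ = 112.7355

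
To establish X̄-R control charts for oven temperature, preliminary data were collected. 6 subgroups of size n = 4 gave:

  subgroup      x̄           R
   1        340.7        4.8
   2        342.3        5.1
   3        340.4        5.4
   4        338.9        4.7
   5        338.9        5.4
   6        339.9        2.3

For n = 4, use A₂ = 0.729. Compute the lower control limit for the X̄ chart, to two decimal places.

336.82

X̄̄ = (340.7 + 342.3 + 340.4 + 338.9 + 338.9 + 339.9) / 6 = 2041.1000 / 6 = 340.1833
R̄ = (4.8 + 5.1 + 5.4 + 4.7 + 5.4 + 2.3) / 6 = 27.7000 / 6 = 4.6167
LCL = X̄̄ − A₂·R̄ = 340.1833 − 0.729 × 4.6167 = 336.8178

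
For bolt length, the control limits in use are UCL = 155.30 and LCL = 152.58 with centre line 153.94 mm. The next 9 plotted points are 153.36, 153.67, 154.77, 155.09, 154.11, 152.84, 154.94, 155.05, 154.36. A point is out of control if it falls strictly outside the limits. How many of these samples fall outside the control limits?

All 9 points lie within [152.58, 155.30].

0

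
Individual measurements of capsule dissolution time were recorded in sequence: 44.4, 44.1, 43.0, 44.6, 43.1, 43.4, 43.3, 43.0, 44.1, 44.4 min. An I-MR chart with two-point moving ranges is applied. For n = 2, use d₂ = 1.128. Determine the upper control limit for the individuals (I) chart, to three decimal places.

45.690

X̄ = (44.4 + 44.1 + 43.0 + 44.6 + 43.1 + 43.4 + 43.3 + 43.0 + 44.1 + 44.4) / 10 = 43.7400
Moving ranges: 0.3, 1.1, 1.6, 1.5, 0.3, 0.1, 0.3, 1.1, 0.3; M̄R̄ = 6.6000 / 9 = 0.7333
UCL = X̄ + 3·M̄R̄/d₂ = 43.7400 + 3 × 0.7333 / 1.128 = 45.6904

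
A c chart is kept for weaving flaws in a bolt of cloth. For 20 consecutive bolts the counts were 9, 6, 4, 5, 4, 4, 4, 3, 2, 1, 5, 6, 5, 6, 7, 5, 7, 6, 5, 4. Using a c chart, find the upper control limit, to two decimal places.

11.54

c̄ = (9 + 6 + 4 + 5 + 4 + 4 + 4 + 3 + 2 + 1 + 5 + 6 + 5 + 6 + 7 + 5 + 7 + 6 + 5 + 4) / 20 = 98 / 20 = 4.9000
UCL = c̄ + 3√c̄ = 4.9000 + 3 × √4.9000 = 4.9000 + 3 × 2.2136 = 11.5408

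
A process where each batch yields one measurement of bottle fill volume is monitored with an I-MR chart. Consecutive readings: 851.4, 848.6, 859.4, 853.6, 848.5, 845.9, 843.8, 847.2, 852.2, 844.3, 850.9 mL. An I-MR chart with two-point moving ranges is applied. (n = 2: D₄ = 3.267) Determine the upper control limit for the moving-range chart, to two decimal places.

Moving ranges: 2.8, 10.8, 5.8, 5.1, 2.6, 2.1, 3.4, 5.0, 7.9, 6.6; M̄R̄ = 52.1000 / 10 = 5.2100
UCL_MR = D₄·M̄R̄ = 3.267 × 5.2100 = 17.0211

17.02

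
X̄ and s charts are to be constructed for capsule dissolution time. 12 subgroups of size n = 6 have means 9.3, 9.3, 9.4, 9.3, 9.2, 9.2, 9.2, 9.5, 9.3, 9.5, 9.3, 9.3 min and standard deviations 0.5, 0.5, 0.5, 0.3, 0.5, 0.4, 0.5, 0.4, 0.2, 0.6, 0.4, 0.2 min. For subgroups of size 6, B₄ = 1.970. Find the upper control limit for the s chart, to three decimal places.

s̄ = (0.5 + 0.5 + 0.5 + 0.3 + 0.5 + 0.4 + 0.5 + 0.4 + 0.2 + 0.6 + 0.4 + 0.2) / 12 = 0.4167
UCL_s = B₄·s̄ = 1.970 × 0.4167 = 0.8208

0.821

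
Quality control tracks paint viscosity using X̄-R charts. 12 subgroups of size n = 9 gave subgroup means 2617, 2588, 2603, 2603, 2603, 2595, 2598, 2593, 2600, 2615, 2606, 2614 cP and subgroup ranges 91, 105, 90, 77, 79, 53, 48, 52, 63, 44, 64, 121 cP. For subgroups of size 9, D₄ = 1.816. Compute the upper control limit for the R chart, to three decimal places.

R̄ = (91 + 105 + 90 + 77 + 79 + 53 + 48 + 52 + 63 + 44 + 64 + 121) / 12 = 887.0000 / 12 = 73.9167
UCL_R = D₄·R̄ = 1.816 × 73.9167 = 134.2327

134.233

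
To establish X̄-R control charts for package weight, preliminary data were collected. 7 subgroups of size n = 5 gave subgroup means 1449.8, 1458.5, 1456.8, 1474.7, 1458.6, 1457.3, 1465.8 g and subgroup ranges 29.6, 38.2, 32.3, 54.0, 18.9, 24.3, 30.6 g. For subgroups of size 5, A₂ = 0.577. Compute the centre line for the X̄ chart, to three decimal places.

X̄̄ = (1449.8 + 1458.5 + 1456.8 + 1474.7 + 1458.6 + 1457.3 + 1465.8) / 7 = 10221.5000 / 7 = 1460.2143
CL = X̄̄ = 1460.2143

1460.214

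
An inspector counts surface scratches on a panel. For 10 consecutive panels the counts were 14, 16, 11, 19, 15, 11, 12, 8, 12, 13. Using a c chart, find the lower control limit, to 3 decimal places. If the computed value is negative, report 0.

2.242

c̄ = (14 + 16 + 11 + 19 + 15 + 11 + 12 + 8 + 12 + 13) / 10 = 131 / 10 = 13.1000
LCL = c̄ − 3√c̄ = 13.1000 − 3 × 3.6194 = 2.2418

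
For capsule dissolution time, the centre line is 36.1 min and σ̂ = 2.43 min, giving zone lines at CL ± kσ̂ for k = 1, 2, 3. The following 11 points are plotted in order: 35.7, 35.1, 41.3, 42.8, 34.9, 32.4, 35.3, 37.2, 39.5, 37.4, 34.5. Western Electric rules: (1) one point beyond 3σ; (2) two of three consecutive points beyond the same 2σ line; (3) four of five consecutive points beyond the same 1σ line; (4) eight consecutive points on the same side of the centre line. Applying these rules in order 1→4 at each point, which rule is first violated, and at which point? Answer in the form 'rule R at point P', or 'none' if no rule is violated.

Zone of each point (C = within 1σ̂, B = 1σ̂–2σ̂, A = 2σ̂–3σ̂, * = beyond 3σ̂; sign = side of CL): 1:-C, 2:-C, 3:+A, 4:+A, 5:-C, 6:-B, 7:-C, 8:+C, 9:+B, 10:+C, 11:-C
Rule 2 (two of three consecutive points beyond the same 2σ limit) is satisfied at point 4.

rule 2 at point 4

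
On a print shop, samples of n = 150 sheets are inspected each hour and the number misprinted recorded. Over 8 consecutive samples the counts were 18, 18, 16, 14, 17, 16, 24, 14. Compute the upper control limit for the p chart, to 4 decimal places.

p̄ = Σdᵢ / (k·n) = 137 / (8 × 150) = 0.11417
UCL = p̄ + 3·√(p̄(1−p̄)/n) = 0.11417 + 3 × √(0.11417×0.88583/150) = 0.11417 + 3 × 0.02597 = 0.19206

0.1921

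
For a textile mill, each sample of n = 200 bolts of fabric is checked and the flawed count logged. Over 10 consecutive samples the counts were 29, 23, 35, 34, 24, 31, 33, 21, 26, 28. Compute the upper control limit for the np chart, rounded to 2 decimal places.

p̄ = Σdᵢ / (k·n) = 284 / (10 × 200) = 0.14200
UCL = np̄ + 3·√(np̄(1−p̄)) = 28.4000 + 3 × √(28.4000×0.85800) = 28.4000 + 3 × 4.9363 = 43.2089

43.21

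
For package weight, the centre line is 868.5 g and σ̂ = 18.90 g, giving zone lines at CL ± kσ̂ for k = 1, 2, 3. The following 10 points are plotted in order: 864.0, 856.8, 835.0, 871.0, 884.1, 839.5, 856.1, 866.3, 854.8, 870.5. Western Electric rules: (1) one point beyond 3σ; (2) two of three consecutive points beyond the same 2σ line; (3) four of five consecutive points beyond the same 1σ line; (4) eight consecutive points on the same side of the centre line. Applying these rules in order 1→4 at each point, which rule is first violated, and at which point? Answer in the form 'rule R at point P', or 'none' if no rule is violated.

none

Zone of each point (C = within 1σ̂, B = 1σ̂–2σ̂, A = 2σ̂–3σ̂, * = beyond 3σ̂; sign = side of CL): 1:-C, 2:-C, 3:-B, 4:+C, 5:+C, 6:-B, 7:-C, 8:-C, 9:-C, 10:+C
No rule fires across all 10 points.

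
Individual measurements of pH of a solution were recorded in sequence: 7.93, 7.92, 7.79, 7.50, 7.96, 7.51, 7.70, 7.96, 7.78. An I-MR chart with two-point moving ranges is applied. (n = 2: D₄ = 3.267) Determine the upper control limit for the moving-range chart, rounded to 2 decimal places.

0.80

Moving ranges: 0.01, 0.13, 0.29, 0.46, 0.45, 0.19, 0.26, 0.18; M̄R̄ = 1.9700 / 8 = 0.2462
UCL_MR = D₄·M̄R̄ = 3.267 × 0.2462 = 0.8045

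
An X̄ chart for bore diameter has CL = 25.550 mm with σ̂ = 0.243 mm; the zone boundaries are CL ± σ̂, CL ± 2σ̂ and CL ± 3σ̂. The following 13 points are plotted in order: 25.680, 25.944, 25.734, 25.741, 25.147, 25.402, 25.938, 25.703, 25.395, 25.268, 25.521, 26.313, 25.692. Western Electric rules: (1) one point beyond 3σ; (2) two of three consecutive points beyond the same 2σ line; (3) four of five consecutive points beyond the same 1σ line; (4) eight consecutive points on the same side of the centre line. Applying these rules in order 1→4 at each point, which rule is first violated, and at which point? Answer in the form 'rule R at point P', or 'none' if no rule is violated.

rule 1 at point 12

Zone of each point (C = within 1σ̂, B = 1σ̂–2σ̂, A = 2σ̂–3σ̂, * = beyond 3σ̂; sign = side of CL): 1:+C, 2:+B, 3:+C, 4:+C, 5:-B, 6:-C, 7:+B, 8:+C, 9:-C, 10:-B, 11:-C, 12:+*, 13:+C
Rule 1 (one point beyond the 3σ limits) is satisfied at point 12.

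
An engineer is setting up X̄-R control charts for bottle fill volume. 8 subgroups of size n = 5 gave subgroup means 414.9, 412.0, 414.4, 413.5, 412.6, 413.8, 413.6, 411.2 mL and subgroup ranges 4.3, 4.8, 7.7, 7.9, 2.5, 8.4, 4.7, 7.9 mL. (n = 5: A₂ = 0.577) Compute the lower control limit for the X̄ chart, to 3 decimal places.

409.774

X̄̄ = (414.9 + 412.0 + 414.4 + 413.5 + 412.6 + 413.8 + 413.6 + 411.2) / 8 = 3306.0000 / 8 = 413.2500
R̄ = (4.3 + 4.8 + 7.7 + 7.9 + 2.5 + 8.4 + 4.7 + 7.9) / 8 = 48.2000 / 8 = 6.0250
LCL = X̄̄ − A₂·R̄ = 413.2500 − 0.577 × 6.0250 = 409.7736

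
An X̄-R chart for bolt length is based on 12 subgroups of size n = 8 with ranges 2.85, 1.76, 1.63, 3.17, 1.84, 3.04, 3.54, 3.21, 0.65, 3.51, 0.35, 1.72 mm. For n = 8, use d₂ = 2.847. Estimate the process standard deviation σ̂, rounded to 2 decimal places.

R̄ = (2.85 + 1.76 + 1.63 + 3.17 + 1.84 + 3.04 + 3.54 + 3.21 + 0.65 + 3.51 + 0.35 + 1.72) / 12 = 2.2725
σ̂ = R̄ / d₂ = 2.2725 / 2.847 = 0.7982

0.80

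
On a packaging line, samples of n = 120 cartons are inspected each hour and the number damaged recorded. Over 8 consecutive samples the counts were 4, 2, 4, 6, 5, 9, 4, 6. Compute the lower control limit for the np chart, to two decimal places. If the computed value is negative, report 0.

p̄ = Σdᵢ / (k·n) = 40 / (8 × 120) = 0.04167
LCL = np̄ − 3·√(np̄(1−p̄)) = 5.0000 − 3 × 2.1890 = -1.5670 → 0 (negative, so LCL = 0)

0.00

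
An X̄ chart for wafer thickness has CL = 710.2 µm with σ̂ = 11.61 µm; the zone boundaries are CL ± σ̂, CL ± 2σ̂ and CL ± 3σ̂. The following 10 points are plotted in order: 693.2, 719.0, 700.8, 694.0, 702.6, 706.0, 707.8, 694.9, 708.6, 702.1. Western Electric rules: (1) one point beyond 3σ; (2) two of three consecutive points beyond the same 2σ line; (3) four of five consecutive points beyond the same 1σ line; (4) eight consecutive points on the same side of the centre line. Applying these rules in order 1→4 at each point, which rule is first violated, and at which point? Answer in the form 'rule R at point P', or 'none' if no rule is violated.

Zone of each point (C = within 1σ̂, B = 1σ̂–2σ̂, A = 2σ̂–3σ̂, * = beyond 3σ̂; sign = side of CL): 1:-B, 2:+C, 3:-C, 4:-B, 5:-C, 6:-C, 7:-C, 8:-B, 9:-C, 10:-C
Rule 4 (eight consecutive points on the same side of the centre line) is satisfied at point 10.

rule 4 at point 10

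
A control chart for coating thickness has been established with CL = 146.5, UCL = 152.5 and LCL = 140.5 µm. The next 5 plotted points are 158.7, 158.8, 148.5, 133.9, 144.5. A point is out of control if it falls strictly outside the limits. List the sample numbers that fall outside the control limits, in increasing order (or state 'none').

1, 2, 4

Compare each point to [140.5, 152.5]: sample 1 = 158.7 > UCL; sample 2 = 158.8 > UCL; sample 4 = 133.9 < LCL.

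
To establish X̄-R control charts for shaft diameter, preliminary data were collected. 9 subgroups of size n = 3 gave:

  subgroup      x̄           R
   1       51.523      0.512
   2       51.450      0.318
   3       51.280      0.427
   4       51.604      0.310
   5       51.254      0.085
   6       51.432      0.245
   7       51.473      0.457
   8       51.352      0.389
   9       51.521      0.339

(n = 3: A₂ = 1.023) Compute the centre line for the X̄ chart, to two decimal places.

X̄̄ = (51.523 + 51.450 + 51.280 + 51.604 + 51.254 + 51.432 + 51.473 + 51.352 + 51.521) / 9 = 462.8890 / 9 = 51.4321
CL = X̄̄ = 51.4321

51.43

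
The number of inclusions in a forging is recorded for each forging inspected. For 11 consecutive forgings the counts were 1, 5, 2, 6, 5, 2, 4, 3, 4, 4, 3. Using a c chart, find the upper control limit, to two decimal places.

9.19

c̄ = (1 + 5 + 2 + 6 + 5 + 2 + 4 + 3 + 4 + 4 + 3) / 11 = 39 / 11 = 3.5455
UCL = c̄ + 3√c̄ = 3.5455 + 3 × √3.5455 = 3.5455 + 3 × 1.8829 = 9.1943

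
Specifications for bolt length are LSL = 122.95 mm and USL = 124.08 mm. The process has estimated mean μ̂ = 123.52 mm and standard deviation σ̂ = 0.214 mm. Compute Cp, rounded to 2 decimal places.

0.88

Cp = (USL − LSL) / (6σ̂) = (124.08 − 122.95) / (6 × 0.214) = 1.1300 / 1.2840 = 0.8801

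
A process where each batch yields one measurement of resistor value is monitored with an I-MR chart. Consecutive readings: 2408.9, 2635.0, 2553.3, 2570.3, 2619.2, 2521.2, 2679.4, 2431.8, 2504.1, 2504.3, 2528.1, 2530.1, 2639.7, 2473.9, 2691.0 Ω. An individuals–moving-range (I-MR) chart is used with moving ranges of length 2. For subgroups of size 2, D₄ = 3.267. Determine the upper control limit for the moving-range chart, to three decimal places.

342.638

Moving ranges: 226.1, 81.7, 17.0, 48.9, 98.0, 158.2, 247.6, 72.3, 0.2, 23.8, 2.0, 109.6, 165.8, 217.1; M̄R̄ = 1468.3000 / 14 = 104.8786
UCL_MR = D₄·M̄R̄ = 3.267 × 104.8786 = 342.6383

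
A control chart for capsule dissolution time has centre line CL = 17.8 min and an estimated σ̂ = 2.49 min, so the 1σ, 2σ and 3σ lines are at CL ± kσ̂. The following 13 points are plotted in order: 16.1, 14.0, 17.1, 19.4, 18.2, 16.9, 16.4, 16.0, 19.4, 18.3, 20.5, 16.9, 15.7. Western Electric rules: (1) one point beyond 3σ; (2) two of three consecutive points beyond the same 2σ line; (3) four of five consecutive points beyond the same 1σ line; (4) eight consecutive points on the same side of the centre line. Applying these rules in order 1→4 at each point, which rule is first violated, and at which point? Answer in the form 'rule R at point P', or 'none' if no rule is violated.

Zone of each point (C = within 1σ̂, B = 1σ̂–2σ̂, A = 2σ̂–3σ̂, * = beyond 3σ̂; sign = side of CL): 1:-C, 2:-B, 3:-C, 4:+C, 5:+C, 6:-C, 7:-C, 8:-C, 9:+C, 10:+C, 11:+B, 12:-C, 13:-C
No rule fires across all 13 points.

none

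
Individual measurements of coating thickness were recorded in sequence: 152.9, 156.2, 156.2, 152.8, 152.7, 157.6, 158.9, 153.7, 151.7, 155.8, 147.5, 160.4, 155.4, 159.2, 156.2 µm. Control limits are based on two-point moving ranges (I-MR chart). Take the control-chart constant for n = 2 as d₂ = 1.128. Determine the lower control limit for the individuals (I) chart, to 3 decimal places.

X̄ = (152.9 + 156.2 + 156.2 + 152.8 + 152.7 + 157.6 + 158.9 + 153.7 + 151.7 + 155.8 + 147.5 + 160.4 + 155.4 + 159.2 + 156.2) / 15 = 155.1467
Moving ranges: 3.3, 0.0, 3.4, 0.1, 4.9, 1.3, 5.2, 2.0, 4.1, 8.3, 12.9, 5.0, 3.8, 3.0; M̄R̄ = 57.3000 / 14 = 4.0929
LCL = X̄ − 3·M̄R̄/d₂ = 155.1467 − 3 × 4.0929 / 1.128 = 144.2614

144.261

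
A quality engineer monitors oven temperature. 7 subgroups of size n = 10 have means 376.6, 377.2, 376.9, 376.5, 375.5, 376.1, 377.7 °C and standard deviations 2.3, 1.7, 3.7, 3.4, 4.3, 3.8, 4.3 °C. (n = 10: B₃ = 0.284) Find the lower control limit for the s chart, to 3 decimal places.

s̄ = (2.3 + 1.7 + 3.7 + 3.4 + 4.3 + 3.8 + 4.3) / 7 = 3.3571
LCL_s = B₃·s̄ = 0.284 × 3.3571 = 0.9534

0.953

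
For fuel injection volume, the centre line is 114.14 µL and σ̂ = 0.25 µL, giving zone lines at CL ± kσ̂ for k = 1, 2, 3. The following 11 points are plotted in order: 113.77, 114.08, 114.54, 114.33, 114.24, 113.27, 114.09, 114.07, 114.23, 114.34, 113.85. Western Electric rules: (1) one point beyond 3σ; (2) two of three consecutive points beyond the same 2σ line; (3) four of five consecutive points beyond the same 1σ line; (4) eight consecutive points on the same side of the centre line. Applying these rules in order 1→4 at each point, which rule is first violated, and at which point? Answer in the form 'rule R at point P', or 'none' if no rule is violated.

Zone of each point (C = within 1σ̂, B = 1σ̂–2σ̂, A = 2σ̂–3σ̂, * = beyond 3σ̂; sign = side of CL): 1:-B, 2:-C, 3:+B, 4:+C, 5:+C, 6:-*, 7:-C, 8:-C, 9:+C, 10:+C, 11:-B
Rule 1 (one point beyond the 3σ limits) is satisfied at point 6.

rule 1 at point 6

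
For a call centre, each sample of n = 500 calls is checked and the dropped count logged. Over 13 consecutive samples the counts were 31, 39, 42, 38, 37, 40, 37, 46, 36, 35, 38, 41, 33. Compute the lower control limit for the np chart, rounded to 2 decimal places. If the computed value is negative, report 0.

20.16

p̄ = Σdᵢ / (k·n) = 493 / (13 × 500) = 0.07585
LCL = np̄ − 3·√(np̄(1−p̄)) = 37.9231 − 3 × 5.9200 = 20.1630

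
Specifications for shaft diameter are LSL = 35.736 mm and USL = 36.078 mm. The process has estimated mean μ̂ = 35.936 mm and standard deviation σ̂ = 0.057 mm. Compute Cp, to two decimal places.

Cp = (USL − LSL) / (6σ̂) = (36.078 − 35.736) / (6 × 0.057) = 0.3420 / 0.3420 = 1.0000

1.00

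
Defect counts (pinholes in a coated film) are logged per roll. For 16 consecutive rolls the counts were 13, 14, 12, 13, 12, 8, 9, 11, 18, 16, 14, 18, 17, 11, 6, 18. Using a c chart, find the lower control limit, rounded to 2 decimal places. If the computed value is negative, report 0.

c̄ = (13 + 14 + 12 + 13 + 12 + 8 + 9 + 11 + 18 + 16 + 14 + 18 + 17 + 11 + 6 + 18) / 16 = 210 / 16 = 13.1250
LCL = c̄ − 3√c̄ = 13.1250 − 3 × 3.6228 = 2.2565

2.26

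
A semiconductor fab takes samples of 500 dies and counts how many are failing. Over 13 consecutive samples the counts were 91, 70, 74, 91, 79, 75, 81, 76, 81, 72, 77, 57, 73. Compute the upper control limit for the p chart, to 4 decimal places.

0.2017

p̄ = Σdᵢ / (k·n) = 997 / (13 × 500) = 0.15338
UCL = p̄ + 3·√(p̄(1−p̄)/n) = 0.15338 + 3 × √(0.15338×0.84662/500) = 0.15338 + 3 × 0.01612 = 0.20173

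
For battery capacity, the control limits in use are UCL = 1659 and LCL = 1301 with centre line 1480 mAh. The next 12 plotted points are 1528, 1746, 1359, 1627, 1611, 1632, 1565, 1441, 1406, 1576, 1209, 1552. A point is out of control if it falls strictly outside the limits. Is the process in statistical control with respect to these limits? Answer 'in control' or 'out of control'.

out of control

Compare each point to [1301, 1659]: sample 2 = 1746 > UCL; sample 11 = 1209 < LCL.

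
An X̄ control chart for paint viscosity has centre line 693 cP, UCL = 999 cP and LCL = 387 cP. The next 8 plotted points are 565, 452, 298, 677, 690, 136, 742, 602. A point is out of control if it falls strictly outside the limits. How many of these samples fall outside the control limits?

2

Compare each point to [387, 999]: sample 3 = 298 < LCL; sample 6 = 136 < LCL.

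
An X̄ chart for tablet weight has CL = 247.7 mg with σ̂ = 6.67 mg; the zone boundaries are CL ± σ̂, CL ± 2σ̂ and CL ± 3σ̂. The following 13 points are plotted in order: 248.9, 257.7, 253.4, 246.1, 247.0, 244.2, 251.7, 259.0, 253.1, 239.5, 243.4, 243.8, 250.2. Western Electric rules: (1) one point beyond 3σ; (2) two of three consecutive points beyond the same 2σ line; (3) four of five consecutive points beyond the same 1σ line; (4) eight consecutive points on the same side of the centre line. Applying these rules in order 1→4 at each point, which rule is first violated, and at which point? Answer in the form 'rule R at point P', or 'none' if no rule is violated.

Zone of each point (C = within 1σ̂, B = 1σ̂–2σ̂, A = 2σ̂–3σ̂, * = beyond 3σ̂; sign = side of CL): 1:+C, 2:+B, 3:+C, 4:-C, 5:-C, 6:-C, 7:+C, 8:+B, 9:+C, 10:-B, 11:-C, 12:-C, 13:+C
No rule fires across all 13 points.

none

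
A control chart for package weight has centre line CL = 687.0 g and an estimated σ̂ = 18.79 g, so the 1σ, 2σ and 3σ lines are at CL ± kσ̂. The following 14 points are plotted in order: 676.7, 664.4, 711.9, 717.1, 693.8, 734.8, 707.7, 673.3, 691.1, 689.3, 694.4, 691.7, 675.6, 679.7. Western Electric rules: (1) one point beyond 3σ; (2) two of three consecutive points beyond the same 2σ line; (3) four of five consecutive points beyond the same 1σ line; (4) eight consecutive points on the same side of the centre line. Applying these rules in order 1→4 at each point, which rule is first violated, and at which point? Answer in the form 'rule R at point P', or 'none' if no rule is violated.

rule 3 at point 7

Zone of each point (C = within 1σ̂, B = 1σ̂–2σ̂, A = 2σ̂–3σ̂, * = beyond 3σ̂; sign = side of CL): 1:-C, 2:-B, 3:+B, 4:+B, 5:+C, 6:+A, 7:+B, 8:-C, 9:+C, 10:+C, 11:+C, 12:+C, 13:-C, 14:-C
Rule 3 (four of five consecutive points beyond the same 1σ limit) is satisfied at point 7.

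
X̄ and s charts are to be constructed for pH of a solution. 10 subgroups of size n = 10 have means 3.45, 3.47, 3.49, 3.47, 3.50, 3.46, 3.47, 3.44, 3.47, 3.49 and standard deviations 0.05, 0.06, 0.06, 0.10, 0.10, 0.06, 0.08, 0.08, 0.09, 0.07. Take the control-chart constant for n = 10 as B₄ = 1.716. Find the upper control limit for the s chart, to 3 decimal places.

s̄ = (0.05 + 0.06 + 0.06 + 0.10 + 0.10 + 0.06 + 0.08 + 0.08 + 0.09 + 0.07) / 10 = 0.0750
UCL_s = B₄·s̄ = 1.716 × 0.0750 = 0.1287

0.129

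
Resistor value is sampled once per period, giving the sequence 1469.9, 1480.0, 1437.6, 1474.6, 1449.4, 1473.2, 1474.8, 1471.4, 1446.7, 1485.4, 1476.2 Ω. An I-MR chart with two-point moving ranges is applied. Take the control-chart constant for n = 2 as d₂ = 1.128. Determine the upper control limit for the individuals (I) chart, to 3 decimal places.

1524.673

X̄ = (1469.9 + 1480.0 + 1437.6 + 1474.6 + 1449.4 + 1473.2 + 1474.8 + 1471.4 + 1446.7 + 1485.4 + 1476.2) / 11 = 1467.2000
Moving ranges: 10.1, 42.4, 37.0, 25.2, 23.8, 1.6, 3.4, 24.7, 38.7, 9.2; M̄R̄ = 216.1000 / 10 = 21.6100
UCL = X̄ + 3·M̄R̄/d₂ = 1467.2000 + 3 × 21.6100 / 1.128 = 1524.6734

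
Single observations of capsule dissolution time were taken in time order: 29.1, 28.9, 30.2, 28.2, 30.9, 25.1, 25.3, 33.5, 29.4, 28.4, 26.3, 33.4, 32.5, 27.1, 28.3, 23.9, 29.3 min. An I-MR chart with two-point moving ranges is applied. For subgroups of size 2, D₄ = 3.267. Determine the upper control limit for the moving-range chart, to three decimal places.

10.618

Moving ranges: 0.2, 1.3, 2.0, 2.7, 5.8, 0.2, 8.2, 4.1, 1.0, 2.1, 7.1, 0.9, 5.4, 1.2, 4.4, 5.4; M̄R̄ = 52.0000 / 16 = 3.2500
UCL_MR = D₄·M̄R̄ = 3.267 × 3.2500 = 10.6177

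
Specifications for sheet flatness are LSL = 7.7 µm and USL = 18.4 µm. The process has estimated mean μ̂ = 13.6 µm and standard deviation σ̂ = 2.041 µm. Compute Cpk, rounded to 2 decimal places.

0.78

Cpu = (USL − μ̂) / (3σ̂) = (18.4 − 13.6) / (3 × 2.041) = 0.7839; Cpl = (μ̂ − LSL) / (3σ̂) = (13.6 − 7.7) / (3 × 2.041) = 0.9636; Cpk = min(Cpu, Cpl) = 0.7839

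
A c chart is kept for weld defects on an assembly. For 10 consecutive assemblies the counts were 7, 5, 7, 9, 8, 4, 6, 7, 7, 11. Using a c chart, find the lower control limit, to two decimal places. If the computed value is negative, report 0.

0.00

c̄ = (7 + 5 + 7 + 9 + 8 + 4 + 6 + 7 + 7 + 11) / 10 = 71 / 10 = 7.1000
LCL = c̄ − 3√c̄ = 7.1000 − 3 × 2.6646 = -0.8937 → 0 (cannot be negative)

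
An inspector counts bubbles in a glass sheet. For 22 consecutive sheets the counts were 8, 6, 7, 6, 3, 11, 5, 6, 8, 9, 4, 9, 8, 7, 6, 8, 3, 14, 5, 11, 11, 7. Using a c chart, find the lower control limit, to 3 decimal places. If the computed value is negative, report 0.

c̄ = (8 + 6 + 7 + 6 + 3 + 11 + 5 + 6 + 8 + 9 + 4 + 9 + 8 + 7 + 6 + 8 + 3 + 14 + 5 + 11 + 11 + 7) / 22 = 162 / 22 = 7.3636
LCL = c̄ − 3√c̄ = 7.3636 − 3 × 2.7136 = -0.7772 → 0 (cannot be negative)

0.000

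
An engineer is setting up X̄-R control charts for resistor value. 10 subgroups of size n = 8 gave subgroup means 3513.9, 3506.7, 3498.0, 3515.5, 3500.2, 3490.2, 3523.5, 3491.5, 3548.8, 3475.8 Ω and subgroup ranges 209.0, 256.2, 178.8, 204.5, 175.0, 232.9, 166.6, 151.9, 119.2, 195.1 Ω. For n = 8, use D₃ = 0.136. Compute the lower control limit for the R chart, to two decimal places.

R̄ = (209.0 + 256.2 + 178.8 + 204.5 + 175.0 + 232.9 + 166.6 + 151.9 + 119.2 + 195.1) / 10 = 1889.2000 / 10 = 188.9200
LCL_R = D₃·R̄ = 0.136 × 188.9200 = 25.6931

25.69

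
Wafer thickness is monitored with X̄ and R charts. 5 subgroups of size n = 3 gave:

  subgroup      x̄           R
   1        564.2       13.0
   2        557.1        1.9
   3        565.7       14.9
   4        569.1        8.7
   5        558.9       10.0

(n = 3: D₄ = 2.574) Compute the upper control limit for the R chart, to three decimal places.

R̄ = (13.0 + 1.9 + 14.9 + 8.7 + 10.0) / 5 = 48.5000 / 5 = 9.7000
UCL_R = D₄·R̄ = 2.574 × 9.7000 = 24.9678

24.968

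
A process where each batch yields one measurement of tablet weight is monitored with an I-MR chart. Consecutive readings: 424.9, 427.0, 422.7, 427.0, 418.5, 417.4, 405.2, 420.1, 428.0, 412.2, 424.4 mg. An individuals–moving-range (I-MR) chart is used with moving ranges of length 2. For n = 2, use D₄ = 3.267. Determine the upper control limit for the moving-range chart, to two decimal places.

27.21

Moving ranges: 2.1, 4.3, 4.3, 8.5, 1.1, 12.2, 14.9, 7.9, 15.8, 12.2; M̄R̄ = 83.3000 / 10 = 8.3300
UCL_MR = D₄·M̄R̄ = 3.267 × 8.3300 = 27.2141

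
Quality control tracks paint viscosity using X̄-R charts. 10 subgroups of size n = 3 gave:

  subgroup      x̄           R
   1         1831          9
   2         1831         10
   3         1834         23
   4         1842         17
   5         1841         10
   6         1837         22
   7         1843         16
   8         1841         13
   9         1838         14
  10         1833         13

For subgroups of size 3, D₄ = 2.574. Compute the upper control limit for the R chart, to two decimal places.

R̄ = (9 + 10 + 23 + 17 + 10 + 22 + 16 + 13 + 14 + 13) / 10 = 147.0000 / 10 = 14.7000
UCL_R = D₄·R̄ = 2.574 × 14.7000 = 37.8378

37.84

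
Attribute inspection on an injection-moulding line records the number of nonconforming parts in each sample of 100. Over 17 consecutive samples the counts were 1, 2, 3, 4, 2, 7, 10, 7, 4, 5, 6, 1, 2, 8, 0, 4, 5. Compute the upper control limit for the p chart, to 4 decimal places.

0.1018

p̄ = Σdᵢ / (k·n) = 71 / (17 × 100) = 0.04176
UCL = p̄ + 3·√(p̄(1−p̄)/n) = 0.04176 + 3 × √(0.04176×0.95824/100) = 0.04176 + 3 × 0.02001 = 0.10178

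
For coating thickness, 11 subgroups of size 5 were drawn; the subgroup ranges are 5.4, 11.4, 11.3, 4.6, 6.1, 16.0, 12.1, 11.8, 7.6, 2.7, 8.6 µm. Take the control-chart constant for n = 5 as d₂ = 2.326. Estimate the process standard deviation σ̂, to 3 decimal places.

3.815

R̄ = (5.4 + 11.4 + 11.3 + 4.6 + 6.1 + 16.0 + 12.1 + 11.8 + 7.6 + 2.7 + 8.6) / 11 = 8.8727
σ̂ = R̄ / d₂ = 8.8727 / 2.326 = 3.8146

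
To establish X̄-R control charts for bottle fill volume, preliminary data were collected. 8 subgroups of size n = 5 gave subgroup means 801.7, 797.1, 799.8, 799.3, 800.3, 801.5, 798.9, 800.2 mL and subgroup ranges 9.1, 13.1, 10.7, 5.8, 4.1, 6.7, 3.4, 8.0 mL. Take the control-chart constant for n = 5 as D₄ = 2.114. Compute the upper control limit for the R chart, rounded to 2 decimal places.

R̄ = (9.1 + 13.1 + 10.7 + 5.8 + 4.1 + 6.7 + 3.4 + 8.0) / 8 = 60.9000 / 8 = 7.6125
UCL_R = D₄·R̄ = 2.114 × 7.6125 = 16.0928

16.09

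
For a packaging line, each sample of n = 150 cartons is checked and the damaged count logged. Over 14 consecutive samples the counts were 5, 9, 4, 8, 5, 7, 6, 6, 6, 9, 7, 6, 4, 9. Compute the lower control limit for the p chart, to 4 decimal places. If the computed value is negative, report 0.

0.0000

p̄ = Σdᵢ / (k·n) = 91 / (14 × 150) = 0.04333
LCL = p̄ − 3·√(p̄(1−p̄)/n) = 0.04333 − 3 × 0.01662 = -0.00654 → 0 (negative, so LCL = 0)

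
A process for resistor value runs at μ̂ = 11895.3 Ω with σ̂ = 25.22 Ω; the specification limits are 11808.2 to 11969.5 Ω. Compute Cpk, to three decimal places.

Cpu = (USL − μ̂) / (3σ̂) = (11969.5 − 11895.3) / (3 × 25.22) = 0.9807; Cpl = (μ̂ − LSL) / (3σ̂) = (11895.3 − 11808.2) / (3 × 25.22) = 1.1512; Cpk = min(Cpu, Cpl) = 0.9807

0.981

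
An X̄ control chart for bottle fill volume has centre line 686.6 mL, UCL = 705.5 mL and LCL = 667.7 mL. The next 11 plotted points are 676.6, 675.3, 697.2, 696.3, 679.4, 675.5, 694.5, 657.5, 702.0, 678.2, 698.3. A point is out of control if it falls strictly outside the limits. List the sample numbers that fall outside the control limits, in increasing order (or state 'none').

Compare each point to [667.7, 705.5]: sample 8 = 657.5 < LCL.

8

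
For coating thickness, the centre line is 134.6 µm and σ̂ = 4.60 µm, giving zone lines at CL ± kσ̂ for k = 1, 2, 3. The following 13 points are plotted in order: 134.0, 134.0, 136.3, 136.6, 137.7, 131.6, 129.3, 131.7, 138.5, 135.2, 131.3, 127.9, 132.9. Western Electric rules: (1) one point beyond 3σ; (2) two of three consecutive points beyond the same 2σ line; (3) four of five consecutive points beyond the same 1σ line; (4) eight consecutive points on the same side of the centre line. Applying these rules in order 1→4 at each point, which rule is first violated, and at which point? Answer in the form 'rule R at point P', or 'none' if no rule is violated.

Zone of each point (C = within 1σ̂, B = 1σ̂–2σ̂, A = 2σ̂–3σ̂, * = beyond 3σ̂; sign = side of CL): 1:-C, 2:-C, 3:+C, 4:+C, 5:+C, 6:-C, 7:-B, 8:-C, 9:+C, 10:+C, 11:-C, 12:-B, 13:-C
No rule fires across all 13 points.

none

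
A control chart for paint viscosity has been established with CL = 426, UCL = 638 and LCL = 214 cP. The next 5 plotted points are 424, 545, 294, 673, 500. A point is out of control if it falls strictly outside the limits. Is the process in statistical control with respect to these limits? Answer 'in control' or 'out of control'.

Compare each point to [214, 638]: sample 4 = 673 > UCL.

out of control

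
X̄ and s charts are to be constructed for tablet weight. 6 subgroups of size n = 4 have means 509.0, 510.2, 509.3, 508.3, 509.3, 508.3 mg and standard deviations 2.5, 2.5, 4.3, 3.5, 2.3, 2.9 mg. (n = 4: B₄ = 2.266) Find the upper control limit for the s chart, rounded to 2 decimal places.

6.80

s̄ = (2.5 + 2.5 + 4.3 + 3.5 + 2.3 + 2.9) / 6 = 3.0000
UCL_s = B₄·s̄ = 2.266 × 3.0000 = 6.7980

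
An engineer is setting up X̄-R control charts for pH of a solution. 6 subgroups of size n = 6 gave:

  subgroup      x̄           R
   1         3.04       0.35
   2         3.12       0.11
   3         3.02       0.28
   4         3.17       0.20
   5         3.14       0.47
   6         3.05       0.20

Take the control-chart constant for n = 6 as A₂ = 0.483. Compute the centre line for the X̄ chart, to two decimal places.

X̄̄ = (3.04 + 3.12 + 3.02 + 3.17 + 3.14 + 3.05) / 6 = 18.5400 / 6 = 3.0900
CL = X̄̄ = 3.0900

3.09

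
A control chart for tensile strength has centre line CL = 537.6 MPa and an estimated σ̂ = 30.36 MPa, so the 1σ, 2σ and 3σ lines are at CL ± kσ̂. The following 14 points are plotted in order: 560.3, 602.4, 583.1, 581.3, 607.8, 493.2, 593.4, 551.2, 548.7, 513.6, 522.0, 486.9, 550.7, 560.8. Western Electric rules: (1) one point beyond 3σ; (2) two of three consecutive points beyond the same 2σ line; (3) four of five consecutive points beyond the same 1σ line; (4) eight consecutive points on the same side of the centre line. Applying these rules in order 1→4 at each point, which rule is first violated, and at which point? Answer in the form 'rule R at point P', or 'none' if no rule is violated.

rule 3 at point 5

Zone of each point (C = within 1σ̂, B = 1σ̂–2σ̂, A = 2σ̂–3σ̂, * = beyond 3σ̂; sign = side of CL): 1:+C, 2:+A, 3:+B, 4:+B, 5:+A, 6:-B, 7:+B, 8:+C, 9:+C, 10:-C, 11:-C, 12:-B, 13:+C, 14:+C
Rule 3 (four of five consecutive points beyond the same 1σ limit) is satisfied at point 5.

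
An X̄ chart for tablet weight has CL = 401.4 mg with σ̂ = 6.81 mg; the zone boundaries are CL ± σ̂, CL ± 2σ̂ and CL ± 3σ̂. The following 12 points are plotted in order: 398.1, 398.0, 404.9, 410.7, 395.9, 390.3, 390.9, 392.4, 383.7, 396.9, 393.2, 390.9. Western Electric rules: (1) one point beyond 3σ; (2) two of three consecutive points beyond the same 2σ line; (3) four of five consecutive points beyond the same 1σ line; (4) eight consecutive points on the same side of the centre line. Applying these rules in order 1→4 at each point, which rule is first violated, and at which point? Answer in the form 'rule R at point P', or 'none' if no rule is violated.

Zone of each point (C = within 1σ̂, B = 1σ̂–2σ̂, A = 2σ̂–3σ̂, * = beyond 3σ̂; sign = side of CL): 1:-C, 2:-C, 3:+C, 4:+B, 5:-C, 6:-B, 7:-B, 8:-B, 9:-A, 10:-C, 11:-B, 12:-B
Rule 3 (four of five consecutive points beyond the same 1σ limit) is satisfied at point 9.

rule 3 at point 9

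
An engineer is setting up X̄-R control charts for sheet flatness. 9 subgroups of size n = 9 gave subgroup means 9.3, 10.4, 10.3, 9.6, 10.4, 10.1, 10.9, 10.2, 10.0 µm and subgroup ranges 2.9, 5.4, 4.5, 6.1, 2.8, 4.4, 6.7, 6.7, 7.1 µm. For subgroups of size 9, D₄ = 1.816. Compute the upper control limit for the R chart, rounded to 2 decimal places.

R̄ = (2.9 + 5.4 + 4.5 + 6.1 + 2.8 + 4.4 + 6.7 + 6.7 + 7.1) / 9 = 46.6000 / 9 = 5.1778
UCL_R = D₄·R̄ = 1.816 × 5.1778 = 9.4028

9.40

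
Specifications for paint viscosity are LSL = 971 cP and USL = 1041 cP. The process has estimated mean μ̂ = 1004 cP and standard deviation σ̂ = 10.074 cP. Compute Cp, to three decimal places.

Cp = (USL − LSL) / (6σ̂) = (1041 − 971) / (6 × 10.074) = 70.0000 / 60.4440 = 1.1581

1.158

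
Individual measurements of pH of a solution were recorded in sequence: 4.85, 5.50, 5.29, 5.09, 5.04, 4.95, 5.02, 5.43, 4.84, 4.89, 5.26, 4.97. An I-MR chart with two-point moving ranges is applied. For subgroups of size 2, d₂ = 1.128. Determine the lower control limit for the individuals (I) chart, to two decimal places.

4.37

X̄ = (4.85 + 5.50 + 5.29 + 5.09 + 5.04 + 4.95 + 5.02 + 5.43 + 4.84 + 4.89 + 5.26 + 4.97) / 12 = 5.0942
Moving ranges: 0.65, 0.21, 0.20, 0.05, 0.09, 0.07, 0.41, 0.59, 0.05, 0.37, 0.29; M̄R̄ = 2.9800 / 11 = 0.2709
LCL = X̄ − 3·M̄R̄/d₂ = 5.0942 − 3 × 0.2709 / 1.128 = 4.3737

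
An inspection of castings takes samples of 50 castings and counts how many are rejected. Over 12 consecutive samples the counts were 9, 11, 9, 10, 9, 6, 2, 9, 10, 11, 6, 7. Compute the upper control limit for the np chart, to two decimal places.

16.12

p̄ = Σdᵢ / (k·n) = 99 / (12 × 50) = 0.16500
UCL = np̄ + 3·√(np̄(1−p̄)) = 8.2500 + 3 × √(8.2500×0.83500) = 8.2500 + 3 × 2.6246 = 16.1239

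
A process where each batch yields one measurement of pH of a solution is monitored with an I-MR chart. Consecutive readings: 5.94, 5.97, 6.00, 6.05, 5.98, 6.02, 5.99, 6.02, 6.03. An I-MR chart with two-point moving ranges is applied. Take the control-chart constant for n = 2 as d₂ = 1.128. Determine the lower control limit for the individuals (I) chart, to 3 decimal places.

5.904

X̄ = (5.94 + 5.97 + 6.00 + 6.05 + 5.98 + 6.02 + 5.99 + 6.02 + 6.03) / 9 = 6.0000
Moving ranges: 0.03, 0.03, 0.05, 0.07, 0.04, 0.03, 0.03, 0.01; M̄R̄ = 0.2900 / 8 = 0.0362
LCL = X̄ − 3·M̄R̄/d₂ = 6.0000 − 3 × 0.0362 / 1.128 = 5.9036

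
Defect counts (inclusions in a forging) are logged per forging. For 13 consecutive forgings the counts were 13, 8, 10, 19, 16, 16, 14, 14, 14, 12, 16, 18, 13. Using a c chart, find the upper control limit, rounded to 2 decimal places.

c̄ = (13 + 8 + 10 + 19 + 16 + 16 + 14 + 14 + 14 + 12 + 16 + 18 + 13) / 13 = 183 / 13 = 14.0769
UCL = c̄ + 3√c̄ = 14.0769 + 3 × √14.0769 = 14.0769 + 3 × 3.7519 = 25.3327

25.33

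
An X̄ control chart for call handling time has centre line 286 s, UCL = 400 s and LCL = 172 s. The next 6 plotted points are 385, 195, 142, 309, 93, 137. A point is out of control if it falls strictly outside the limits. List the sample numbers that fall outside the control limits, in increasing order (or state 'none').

3, 5, 6

Compare each point to [172, 400]: sample 3 = 142 < LCL; sample 5 = 93 < LCL; sample 6 = 137 < LCL.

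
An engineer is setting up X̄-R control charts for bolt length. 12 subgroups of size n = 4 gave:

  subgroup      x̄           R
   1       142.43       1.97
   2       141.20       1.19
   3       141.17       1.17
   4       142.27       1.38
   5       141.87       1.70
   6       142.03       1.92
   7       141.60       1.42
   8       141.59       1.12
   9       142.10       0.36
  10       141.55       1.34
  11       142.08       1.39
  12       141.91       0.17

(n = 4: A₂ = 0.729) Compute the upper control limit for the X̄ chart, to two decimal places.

142.74

X̄̄ = (142.43 + 141.20 + 141.17 + 142.27 + 141.87 + 142.03 + 141.60 + 141.59 + 142.10 + 141.55 + 142.08 + 141.91) / 12 = 1701.8000 / 12 = 141.8167
R̄ = (1.97 + 1.19 + 1.17 + 1.38 + 1.70 + 1.92 + 1.42 + 1.12 + 0.36 + 1.34 + 1.39 + 0.17) / 12 = 15.1300 / 12 = 1.2608
UCL = X̄̄ + A₂·R̄ = 141.8167 + 0.729 × 1.2608 = 142.7358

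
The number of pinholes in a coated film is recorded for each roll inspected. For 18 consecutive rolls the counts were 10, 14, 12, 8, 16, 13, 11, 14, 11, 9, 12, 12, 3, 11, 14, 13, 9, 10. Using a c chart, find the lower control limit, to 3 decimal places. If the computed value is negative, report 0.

1.172

c̄ = (10 + 14 + 12 + 8 + 16 + 13 + 11 + 14 + 11 + 9 + 12 + 12 + 3 + 11 + 14 + 13 + 9 + 10) / 18 = 202 / 18 = 11.2222
LCL = c̄ − 3√c̄ = 11.2222 − 3 × 3.3500 = 1.1723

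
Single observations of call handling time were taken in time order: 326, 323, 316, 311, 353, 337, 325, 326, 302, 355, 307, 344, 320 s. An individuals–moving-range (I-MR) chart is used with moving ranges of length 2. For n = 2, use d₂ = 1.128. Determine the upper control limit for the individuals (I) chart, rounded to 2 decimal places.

386.82

X̄ = (326 + 323 + 316 + 311 + 353 + 337 + 325 + 326 + 302 + 355 + 307 + 344 + 320) / 13 = 326.5385
Moving ranges: 3, 7, 5, 42, 16, 12, 1, 24, 53, 48, 37, 24; M̄R̄ = 272.0000 / 12 = 22.6667
UCL = X̄ + 3·M̄R̄/d₂ = 326.5385 + 3 × 22.6667 / 1.128 = 386.8221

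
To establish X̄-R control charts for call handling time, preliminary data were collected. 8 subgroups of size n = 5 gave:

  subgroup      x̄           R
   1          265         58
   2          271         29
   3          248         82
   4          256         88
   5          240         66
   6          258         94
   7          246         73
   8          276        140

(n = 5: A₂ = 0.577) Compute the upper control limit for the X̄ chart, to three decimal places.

302.939

X̄̄ = (265 + 271 + 248 + 256 + 240 + 258 + 246 + 276) / 8 = 2060.0000 / 8 = 257.5000
R̄ = (58 + 29 + 82 + 88 + 66 + 94 + 73 + 140) / 8 = 630.0000 / 8 = 78.7500
UCL = X̄̄ + A₂·R̄ = 257.5000 + 0.577 × 78.7500 = 302.9388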